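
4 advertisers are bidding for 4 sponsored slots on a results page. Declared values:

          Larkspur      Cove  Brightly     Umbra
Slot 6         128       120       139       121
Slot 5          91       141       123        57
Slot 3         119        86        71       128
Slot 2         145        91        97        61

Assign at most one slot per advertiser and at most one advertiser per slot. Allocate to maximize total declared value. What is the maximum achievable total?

Maximum total: $553

Treat this as an assignment problem: match each advertiser to one slot.
Optimal: Larkspur→Slot 2 ($145), Cove→Slot 5 ($141), Brightly→Slot 6 ($139), Umbra→Slot 3 ($128) — total 145+141+139+128 = $553.
Next-best assignment: Larkspur→Slot 2, Cove→Slot 6, Brightly→Slot 5, Umbra→Slot 3 = $516.
Swapping Brightly↔Cove (Brightly→Slot 5 $123, Cove→Slot 6 $120) loses 37.
Checked against all permutations: $553 is optimal.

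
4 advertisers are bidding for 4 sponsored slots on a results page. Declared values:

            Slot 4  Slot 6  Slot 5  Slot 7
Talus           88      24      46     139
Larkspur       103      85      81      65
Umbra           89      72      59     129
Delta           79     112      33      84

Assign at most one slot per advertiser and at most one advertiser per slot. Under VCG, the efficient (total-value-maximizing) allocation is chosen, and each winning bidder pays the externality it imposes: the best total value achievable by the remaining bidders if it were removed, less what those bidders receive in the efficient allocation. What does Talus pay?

Talus pays $62.

Efficient allocation: Talus→Slot 7 ($139), Larkspur→Slot 5 ($81), Umbra→Slot 4 ($89), Delta→Slot 6 ($112); total welfare W = $421.
Talus receives Slot 7 at value $139, so the others get W − 139 = $282.
Without Talus: best allocation of the remaining 3 bidders over all 4 slots is Larkspur→Slot 4 ($103), Umbra→Slot 7 ($129), Delta→Slot 6 ($112), total $344.
VCG payment = (others' best without Talus) − (others' welfare with Talus) = 344 − 282 = $62.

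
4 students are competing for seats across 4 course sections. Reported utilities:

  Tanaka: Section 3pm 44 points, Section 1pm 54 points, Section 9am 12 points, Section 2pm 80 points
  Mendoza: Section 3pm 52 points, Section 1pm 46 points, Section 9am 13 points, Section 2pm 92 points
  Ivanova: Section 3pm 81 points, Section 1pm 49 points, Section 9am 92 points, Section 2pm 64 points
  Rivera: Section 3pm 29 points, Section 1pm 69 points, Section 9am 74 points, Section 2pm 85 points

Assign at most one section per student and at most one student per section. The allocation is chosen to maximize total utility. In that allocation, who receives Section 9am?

Rivera receives Section 9am.

Optimal: Tanaka→Section 1pm (54 points), Mendoza→Section 2pm (92 points), Ivanova→Section 3pm (81 points), Rivera→Section 9am (74 points) — total 54+92+81+74 = 301 points.
Row-greedy (each student in turn takes its best remaining section) gives 293 points, worse by 8.
Next-best assignment: Tanaka→Section 3pm, Mendoza→Section 2pm, Ivanova→Section 9am, Rivera→Section 1pm = 297 points.
Rivera's own top section is Section 2pm (85 points), but forcing Rivera→Section 2pm and reassigning the rest optimally gives only 283 points — worse by 18.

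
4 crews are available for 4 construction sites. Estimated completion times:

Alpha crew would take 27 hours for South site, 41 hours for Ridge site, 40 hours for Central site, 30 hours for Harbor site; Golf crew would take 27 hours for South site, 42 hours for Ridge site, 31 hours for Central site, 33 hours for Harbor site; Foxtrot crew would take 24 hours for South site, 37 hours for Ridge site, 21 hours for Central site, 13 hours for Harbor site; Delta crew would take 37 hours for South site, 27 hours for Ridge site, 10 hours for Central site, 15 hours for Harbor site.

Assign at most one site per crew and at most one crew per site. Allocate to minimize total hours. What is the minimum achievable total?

Minimum total: 91 hours

Optimal: Alpha crew→Ridge site (41 hours), Golf crew→South site (27 hours), Foxtrot crew→Harbor site (13 hours), Delta crew→Central site (10 hours) — total 41+27+13+10 = 91 hours.
Row-greedy (each crew in turn takes its cheapest remaining site) gives 98 hours, worse by 7.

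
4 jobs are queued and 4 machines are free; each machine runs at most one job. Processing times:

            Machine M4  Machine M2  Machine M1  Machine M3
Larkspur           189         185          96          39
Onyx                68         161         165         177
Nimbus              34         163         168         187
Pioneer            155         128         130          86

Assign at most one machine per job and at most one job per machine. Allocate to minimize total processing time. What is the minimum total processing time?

Minimum total: 364 min

This is the linear assignment problem.
Optimal: Larkspur→Machine M3 (39 min), Onyx→Machine M2 (161 min), Nimbus→Machine M4 (34 min), Pioneer→Machine M1 (130 min) — total 39+161+34+130 = 364 min.
Row-greedy (each job in turn takes its cheapest remaining machine) gives 400 min, worse by 36.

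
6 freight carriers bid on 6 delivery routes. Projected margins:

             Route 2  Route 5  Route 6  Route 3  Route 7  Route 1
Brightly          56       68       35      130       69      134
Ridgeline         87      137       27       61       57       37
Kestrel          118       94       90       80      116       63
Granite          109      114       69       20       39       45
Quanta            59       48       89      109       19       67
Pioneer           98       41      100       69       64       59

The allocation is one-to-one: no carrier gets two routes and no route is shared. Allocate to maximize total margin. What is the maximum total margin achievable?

Max total: $705k

Optimal: Brightly→Route 1 ($134k), Ridgeline→Route 5 ($137k), Kestrel→Route 7 ($116k), Granite→Route 2 ($109k), Quanta→Route 3 ($109k), Pioneer→Route 6 ($100k) — total 134+137+116+109+109+100 = $705k.
Row-greedy (each carrier in turn takes its best remaining route) gives $631k, worse by 74.
Next-best assignment: Brightly→Route 1, Ridgeline→Route 5, Kestrel→Route 7, Granite→Route 6, Quanta→Route 3, Pioneer→Route 2 = $663k.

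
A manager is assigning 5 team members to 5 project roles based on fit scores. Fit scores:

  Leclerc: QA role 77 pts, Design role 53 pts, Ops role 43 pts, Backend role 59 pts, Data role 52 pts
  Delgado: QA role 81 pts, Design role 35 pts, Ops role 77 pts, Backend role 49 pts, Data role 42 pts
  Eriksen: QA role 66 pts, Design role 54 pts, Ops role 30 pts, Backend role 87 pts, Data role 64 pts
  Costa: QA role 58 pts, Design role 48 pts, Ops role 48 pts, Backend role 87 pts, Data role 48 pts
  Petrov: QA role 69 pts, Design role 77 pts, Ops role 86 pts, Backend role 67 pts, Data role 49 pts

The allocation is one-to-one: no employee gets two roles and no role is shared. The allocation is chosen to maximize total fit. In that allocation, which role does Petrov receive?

Optimal: Leclerc→QA role (77 pts), Delgado→Ops role (77 pts), Eriksen→Data role (64 pts), Costa→Backend role (87 pts), Petrov→Design role (77 pts) — total 77+77+64+87+77 = 382 pts.
Max-entry greedy (repeatedly take the single best remaining cell) gives 355 pts, worse by 27.
Swapping Costa↔Leclerc (Costa→QA role 58 pts, Leclerc→Backend role 59 pts) loses 47.
Every other assignment is strictly worse.
Petrov's own top role is Ops role (86 pts), but forcing Petrov→Ops role and reassigning the rest optimally gives only 371 pts — worse by 11.

Petrov receives Design role.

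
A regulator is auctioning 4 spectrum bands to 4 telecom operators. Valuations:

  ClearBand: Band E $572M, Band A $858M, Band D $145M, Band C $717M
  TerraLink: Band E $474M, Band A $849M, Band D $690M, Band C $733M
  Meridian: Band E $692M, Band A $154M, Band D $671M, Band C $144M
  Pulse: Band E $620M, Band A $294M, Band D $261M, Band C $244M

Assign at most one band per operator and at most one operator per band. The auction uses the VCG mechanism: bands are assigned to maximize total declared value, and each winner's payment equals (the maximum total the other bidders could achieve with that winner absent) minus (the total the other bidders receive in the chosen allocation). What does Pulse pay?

Efficient allocation: ClearBand→Band A ($858M), TerraLink→Band C ($733M), Meridian→Band D ($671M), Pulse→Band E ($620M); total welfare W = $2882M.
Pulse receives Band E at value $620M, so the others get W − 620 = $2262M.
Without Pulse: best allocation of the remaining 3 bidders over all 4 bands is ClearBand→Band A ($858M), TerraLink→Band C ($733M), Meridian→Band E ($692M), total $2283M.
VCG payment = (others' best without Pulse) − (others' welfare with Pulse) = 2283 − 2262 = $21M.

Pulse pays $21M.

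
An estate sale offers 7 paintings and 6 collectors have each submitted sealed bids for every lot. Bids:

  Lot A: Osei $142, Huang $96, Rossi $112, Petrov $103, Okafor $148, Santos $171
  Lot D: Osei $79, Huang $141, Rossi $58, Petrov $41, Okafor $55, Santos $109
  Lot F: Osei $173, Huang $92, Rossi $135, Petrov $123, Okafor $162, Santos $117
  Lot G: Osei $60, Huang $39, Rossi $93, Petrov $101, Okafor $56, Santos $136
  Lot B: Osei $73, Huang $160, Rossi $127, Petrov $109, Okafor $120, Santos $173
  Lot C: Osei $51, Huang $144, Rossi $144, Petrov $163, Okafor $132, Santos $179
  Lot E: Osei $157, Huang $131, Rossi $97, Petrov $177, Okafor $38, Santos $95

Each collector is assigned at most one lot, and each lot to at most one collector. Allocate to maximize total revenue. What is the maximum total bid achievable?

Optimal: Osei→Lot F ($173), Huang→Lot D ($141), Rossi→Lot C ($144), Petrov→Lot E ($177), Okafor→Lot A ($148), Santos→Lot B ($173) — total 173+141+144+177+148+173 = $956.
Max-entry greedy (repeatedly take the single best remaining cell) gives $930, worse by 26.
Next-best assignment: Osei→Lot F, Huang→Lot D, Rossi→Lot B, Petrov→Lot E, Okafor→Lot A, Santos→Lot C = $945.
Every other assignment is strictly worse.

Maximum total: $956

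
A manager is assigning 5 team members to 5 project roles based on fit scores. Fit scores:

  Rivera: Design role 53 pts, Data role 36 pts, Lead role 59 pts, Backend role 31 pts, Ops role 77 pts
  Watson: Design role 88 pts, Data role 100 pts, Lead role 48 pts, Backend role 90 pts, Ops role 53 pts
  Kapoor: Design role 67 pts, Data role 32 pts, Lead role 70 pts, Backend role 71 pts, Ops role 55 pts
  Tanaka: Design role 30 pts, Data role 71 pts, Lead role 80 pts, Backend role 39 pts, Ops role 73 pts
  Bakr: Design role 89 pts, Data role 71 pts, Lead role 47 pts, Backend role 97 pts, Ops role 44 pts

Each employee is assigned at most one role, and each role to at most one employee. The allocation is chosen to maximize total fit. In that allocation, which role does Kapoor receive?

This is a one-to-one assignment (maximum-weight bipartite matching).
Optimal: Rivera→Ops role (77 pts), Watson→Data role (100 pts), Kapoor→Design role (67 pts), Tanaka→Lead role (80 pts), Bakr→Backend role (97 pts) — total 77+100+67+80+97 = 421 pts.
Column-greedy (each role in turn goes to its best remaining employee) gives 417 pts, worse by 4.
Kapoor's own top role is Backend role (71 pts), but forcing Kapoor→Backend role and reassigning the rest optimally gives only 417 pts — worse by 4.

Kapoor receives Design role.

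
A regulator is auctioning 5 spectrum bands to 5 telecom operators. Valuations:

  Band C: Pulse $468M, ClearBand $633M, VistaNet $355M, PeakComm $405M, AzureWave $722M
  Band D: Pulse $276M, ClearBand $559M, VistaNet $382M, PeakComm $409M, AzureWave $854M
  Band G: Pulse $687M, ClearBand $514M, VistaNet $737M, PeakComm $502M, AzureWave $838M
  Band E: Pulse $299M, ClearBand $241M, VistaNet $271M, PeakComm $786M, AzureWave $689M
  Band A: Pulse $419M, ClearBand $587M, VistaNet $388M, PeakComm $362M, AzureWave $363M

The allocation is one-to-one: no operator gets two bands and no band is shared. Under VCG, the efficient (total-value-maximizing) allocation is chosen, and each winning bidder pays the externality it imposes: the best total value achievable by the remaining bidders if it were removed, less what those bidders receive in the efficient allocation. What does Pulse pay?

Efficient allocation: Pulse→Band C ($468M), ClearBand→Band A ($587M), VistaNet→Band G ($737M), PeakComm→Band E ($786M), AzureWave→Band D ($854M); total welfare W = $3432M.
Pulse receives Band C at value $468M, so the others get W − 468 = $2964M.
Without Pulse: best allocation of the remaining 4 bidders over all 5 bands is ClearBand→Band C ($633M), VistaNet→Band G ($737M), PeakComm→Band E ($786M), AzureWave→Band D ($854M), total $3010M.
VCG payment = (others' best without Pulse) − (others' welfare with Pulse) = 3010 − 2964 = $46M.

Pulse pays $46M.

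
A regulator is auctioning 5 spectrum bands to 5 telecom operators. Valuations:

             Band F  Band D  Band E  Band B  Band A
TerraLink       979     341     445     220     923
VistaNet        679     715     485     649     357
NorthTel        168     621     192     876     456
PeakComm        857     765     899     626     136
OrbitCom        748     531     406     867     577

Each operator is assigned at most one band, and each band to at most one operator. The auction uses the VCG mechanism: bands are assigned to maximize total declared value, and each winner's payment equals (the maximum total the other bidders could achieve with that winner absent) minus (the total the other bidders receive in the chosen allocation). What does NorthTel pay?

Efficient allocation: TerraLink→Band A ($923M), VistaNet→Band D ($715M), NorthTel→Band B ($876M), PeakComm→Band E ($899M), OrbitCom→Band F ($748M); total welfare W = $4161M.
NorthTel receives Band B at value $876M, so the others get W − 876 = $3285M.
Without NorthTel: best allocation of the remaining 4 bidders over all 5 bands is TerraLink→Band F ($979M), VistaNet→Band D ($715M), PeakComm→Band E ($899M), OrbitCom→Band B ($867M), total $3460M.
VCG payment = (others' best without NorthTel) − (others' welfare with NorthTel) = 3460 − 3285 = $175M.

NorthTel pays $175M.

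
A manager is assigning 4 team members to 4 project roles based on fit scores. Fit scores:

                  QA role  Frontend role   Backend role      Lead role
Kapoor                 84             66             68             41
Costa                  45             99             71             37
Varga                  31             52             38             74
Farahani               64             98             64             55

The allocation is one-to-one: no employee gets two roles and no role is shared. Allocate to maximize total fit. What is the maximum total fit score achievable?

This is the linear assignment problem.
Optimal: Kapoor→QA role (84 pts), Costa→Backend role (71 pts), Varga→Lead role (74 pts), Farahani→Frontend role (98 pts) — total 84+71+74+98 = 327 pts.
Max-entry greedy (repeatedly take the single best remaining cell) gives 321 pts, worse by 6.
Next-best assignment: Kapoor→QA role, Costa→Frontend role, Varga→Lead role, Farahani→Backend role = 321 pts.
Swapping Costa↔Kapoor (Costa→QA role 45 pts, Kapoor→Backend role 68 pts) loses 42.
No other one-to-one assignment exceeds 327 pts.

Maximum total: 327 pts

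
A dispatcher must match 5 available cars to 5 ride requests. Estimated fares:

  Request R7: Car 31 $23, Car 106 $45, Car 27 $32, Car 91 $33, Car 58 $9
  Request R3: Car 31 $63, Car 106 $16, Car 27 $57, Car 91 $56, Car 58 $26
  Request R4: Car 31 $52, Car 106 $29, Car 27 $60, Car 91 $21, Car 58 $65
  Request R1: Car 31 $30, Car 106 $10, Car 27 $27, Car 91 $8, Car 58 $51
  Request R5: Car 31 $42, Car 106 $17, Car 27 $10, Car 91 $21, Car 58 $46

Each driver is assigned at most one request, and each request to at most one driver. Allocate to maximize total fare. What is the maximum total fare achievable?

Optimal: Car 31→Request R5 ($42), Car 106→Request R7 ($45), Car 27→Request R4 ($60), Car 91→Request R3 ($56), Car 58→Request R1 ($51) — total 42+45+60+56+51 = $254.
Max-entry greedy (repeatedly take the single best remaining cell) gives $221, worse by 33.
Next-best assignment: Car 31→Request R3, Car 106→Request R7, Car 27→Request R4, Car 91→Request R5, Car 58→Request R1 = $240.
Swapping Car 91↔Car 106 (Car 91→Request R7 $33, Car 106→Request R3 $16) loses 52.
No other one-to-one assignment exceeds $254.

Maximum total: $254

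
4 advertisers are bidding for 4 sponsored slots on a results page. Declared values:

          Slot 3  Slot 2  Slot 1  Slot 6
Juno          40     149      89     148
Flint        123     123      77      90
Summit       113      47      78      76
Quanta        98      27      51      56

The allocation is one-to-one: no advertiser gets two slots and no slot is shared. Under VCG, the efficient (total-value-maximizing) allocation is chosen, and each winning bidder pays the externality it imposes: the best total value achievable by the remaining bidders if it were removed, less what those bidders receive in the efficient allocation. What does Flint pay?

Efficient allocation: Juno→Slot 6 ($148), Flint→Slot 2 ($123), Summit→Slot 1 ($78), Quanta→Slot 3 ($98); total welfare W = $447.
Flint receives Slot 2 at value $123, so the others get W − 123 = $324.
Without Flint: best allocation of the remaining 3 bidders over all 4 slots is Juno→Slot 2 ($149), Summit→Slot 1 ($78), Quanta→Slot 3 ($98), total $325.
VCG payment = (others' best without Flint) − (others' welfare with Flint) = 325 − 324 = $1.

Flint pays $1.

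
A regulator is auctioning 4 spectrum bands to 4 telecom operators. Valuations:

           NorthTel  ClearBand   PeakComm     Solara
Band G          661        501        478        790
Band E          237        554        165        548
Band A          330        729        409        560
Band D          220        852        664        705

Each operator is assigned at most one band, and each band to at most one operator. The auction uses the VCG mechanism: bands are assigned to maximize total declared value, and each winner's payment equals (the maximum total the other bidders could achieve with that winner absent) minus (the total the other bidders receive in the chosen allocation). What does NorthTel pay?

Efficient allocation: NorthTel→Band G ($661M), ClearBand→Band A ($729M), PeakComm→Band D ($664M), Solara→Band E ($548M); total welfare W = $2602M.
NorthTel receives Band G at value $661M, so the others get W − 661 = $1941M.
Without NorthTel: best allocation of the remaining 3 bidders over all 4 bands is ClearBand→Band A ($729M), PeakComm→Band D ($664M), Solara→Band G ($790M), total $2183M.
VCG payment = (others' best without NorthTel) − (others' welfare with NorthTel) = 2183 − 1941 = $242M.

NorthTel pays $242M.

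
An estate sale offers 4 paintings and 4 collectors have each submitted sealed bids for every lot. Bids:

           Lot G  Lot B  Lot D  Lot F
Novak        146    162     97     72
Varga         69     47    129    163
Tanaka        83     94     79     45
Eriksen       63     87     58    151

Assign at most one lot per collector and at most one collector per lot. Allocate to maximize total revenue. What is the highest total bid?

Optimal: Novak→Lot B ($162), Varga→Lot D ($129), Tanaka→Lot G ($83), Eriksen→Lot F ($151) — total 162+129+83+151 = $525.
Max-entry greedy (repeatedly take the single best remaining cell) gives $466, worse by 59.
Next-best assignment: Novak→Lot G, Varga→Lot D, Tanaka→Lot B, Eriksen→Lot F = $520.
Swapping Novak↔Eriksen (Novak→Lot F $72, Eriksen→Lot B $87) loses 154.

Max total: $525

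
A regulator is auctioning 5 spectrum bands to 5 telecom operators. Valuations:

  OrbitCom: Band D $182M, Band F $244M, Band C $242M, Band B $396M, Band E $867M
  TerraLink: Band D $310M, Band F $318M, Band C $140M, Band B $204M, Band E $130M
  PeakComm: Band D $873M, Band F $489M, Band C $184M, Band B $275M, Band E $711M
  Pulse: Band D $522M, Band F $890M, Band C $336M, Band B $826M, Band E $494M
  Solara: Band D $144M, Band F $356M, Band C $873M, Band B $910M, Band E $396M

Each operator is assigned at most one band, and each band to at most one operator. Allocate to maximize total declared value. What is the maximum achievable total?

This is the linear assignment problem.
Optimal: OrbitCom→Band E ($867M), TerraLink→Band F ($318M), PeakComm→Band D ($873M), Pulse→Band B ($826M), Solara→Band C ($873M) — total 867+318+873+826+873 = $3757M.
Checked against all permutations: $3757M is optimal.

Max total: $3757M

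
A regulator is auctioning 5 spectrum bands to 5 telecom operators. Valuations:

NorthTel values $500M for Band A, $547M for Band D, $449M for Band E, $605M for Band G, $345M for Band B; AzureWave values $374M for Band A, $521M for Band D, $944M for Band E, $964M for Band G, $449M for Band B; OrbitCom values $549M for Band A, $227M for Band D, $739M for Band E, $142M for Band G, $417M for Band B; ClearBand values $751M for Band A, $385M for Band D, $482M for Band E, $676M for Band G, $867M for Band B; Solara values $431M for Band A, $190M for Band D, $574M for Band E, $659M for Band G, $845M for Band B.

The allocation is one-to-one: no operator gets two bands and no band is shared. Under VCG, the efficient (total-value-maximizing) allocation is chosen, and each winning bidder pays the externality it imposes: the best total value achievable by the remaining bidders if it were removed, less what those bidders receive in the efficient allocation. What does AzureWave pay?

AzureWave pays $58M.

Efficient allocation: NorthTel→Band D ($547M), AzureWave→Band G ($964M), OrbitCom→Band E ($739M), ClearBand→Band A ($751M), Solara→Band B ($845M); total welfare W = $3846M.
AzureWave receives Band G at value $964M, so the others get W − 964 = $2882M.
Without AzureWave: best allocation of the remaining 4 bidders over all 5 bands is NorthTel→Band G ($605M), OrbitCom→Band E ($739M), ClearBand→Band A ($751M), Solara→Band B ($845M), total $2940M.
VCG payment = (others' best without AzureWave) − (others' welfare with AzureWave) = 2940 − 2882 = $58M.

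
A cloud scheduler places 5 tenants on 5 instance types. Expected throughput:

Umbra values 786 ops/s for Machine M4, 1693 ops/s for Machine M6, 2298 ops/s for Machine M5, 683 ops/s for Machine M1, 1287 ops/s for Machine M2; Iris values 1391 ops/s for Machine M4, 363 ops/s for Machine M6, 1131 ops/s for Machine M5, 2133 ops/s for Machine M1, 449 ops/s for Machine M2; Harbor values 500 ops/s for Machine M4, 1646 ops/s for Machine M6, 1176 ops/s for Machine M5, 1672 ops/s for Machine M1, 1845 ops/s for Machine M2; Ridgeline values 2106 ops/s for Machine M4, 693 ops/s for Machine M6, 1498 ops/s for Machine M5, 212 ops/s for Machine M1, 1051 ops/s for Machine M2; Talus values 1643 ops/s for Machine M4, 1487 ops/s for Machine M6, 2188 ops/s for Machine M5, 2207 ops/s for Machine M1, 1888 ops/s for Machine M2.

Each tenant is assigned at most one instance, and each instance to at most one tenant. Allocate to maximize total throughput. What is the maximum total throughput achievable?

This is the linear assignment problem.
Optimal: Umbra→Machine M5 (2298 ops/s), Iris→Machine M1 (2133 ops/s), Harbor→Machine M6 (1646 ops/s), Ridgeline→Machine M4 (2106 ops/s), Talus→Machine M2 (1888 ops/s) — total 2298+2133+1646+2106+1888 = 10071 ops/s.
Max-entry greedy (repeatedly take the single best remaining cell) gives 8819 ops/s, worse by 1252.
Swapping Iris↔Talus (Iris→Machine M2 449 ops/s, Talus→Machine M1 2207 ops/s) loses 1365.

Max total: 10071 ops/s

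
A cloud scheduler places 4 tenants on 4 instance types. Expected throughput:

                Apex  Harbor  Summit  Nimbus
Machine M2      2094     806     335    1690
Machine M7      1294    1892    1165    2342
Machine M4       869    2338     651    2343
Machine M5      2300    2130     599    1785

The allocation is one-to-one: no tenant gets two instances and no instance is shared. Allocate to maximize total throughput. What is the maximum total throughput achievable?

Max total: 7732 ops/s

Optimal: Apex→Machine M2 (2094 ops/s), Harbor→Machine M5 (2130 ops/s), Summit→Machine M7 (1165 ops/s), Nimbus→Machine M4 (2343 ops/s) — total 2094+2130+1165+2343 = 7732 ops/s.
Column-greedy (each instance in turn goes to its best remaining tenant) gives 7373 ops/s, worse by 359.
Next-best assignment: Apex→Machine M5, Harbor→Machine M4, Summit→Machine M7, Nimbus→Machine M2 = 7493 ops/s.
Checked against all permutations: 7732 ops/s is optimal.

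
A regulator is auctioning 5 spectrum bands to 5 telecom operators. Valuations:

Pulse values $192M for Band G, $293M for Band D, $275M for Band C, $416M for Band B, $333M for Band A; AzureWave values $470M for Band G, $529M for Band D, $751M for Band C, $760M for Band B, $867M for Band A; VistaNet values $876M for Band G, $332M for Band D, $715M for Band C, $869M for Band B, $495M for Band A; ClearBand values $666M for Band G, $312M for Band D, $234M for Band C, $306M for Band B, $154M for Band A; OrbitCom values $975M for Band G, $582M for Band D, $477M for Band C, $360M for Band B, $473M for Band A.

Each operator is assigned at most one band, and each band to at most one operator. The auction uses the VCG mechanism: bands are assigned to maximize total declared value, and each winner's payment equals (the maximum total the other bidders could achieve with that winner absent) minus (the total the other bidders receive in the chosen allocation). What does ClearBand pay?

ClearBand pays $18M.

Efficient allocation: Pulse→Band C ($275M), AzureWave→Band A ($867M), VistaNet→Band B ($869M), ClearBand→Band D ($312M), OrbitCom→Band G ($975M); total welfare W = $3298M.
ClearBand receives Band D at value $312M, so the others get W − 312 = $2986M.
Without ClearBand: best allocation of the remaining 4 bidders over all 5 bands is Pulse→Band D ($293M), AzureWave→Band A ($867M), VistaNet→Band B ($869M), OrbitCom→Band G ($975M), total $3004M.
VCG payment = (others' best without ClearBand) − (others' welfare with ClearBand) = 3004 − 2986 = $18M.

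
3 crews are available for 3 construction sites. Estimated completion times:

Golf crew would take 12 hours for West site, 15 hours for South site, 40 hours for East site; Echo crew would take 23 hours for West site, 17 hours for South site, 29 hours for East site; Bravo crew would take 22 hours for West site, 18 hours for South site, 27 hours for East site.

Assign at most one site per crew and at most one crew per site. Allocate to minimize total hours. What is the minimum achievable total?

This is a one-to-one assignment (minimum-cost bipartite matching).
Optimal: Golf crew→West site (12 hours), Echo crew→South site (17 hours), Bravo crew→East site (27 hours) — total 12+17+27 = 56 hours.
Next-best assignment: Golf crew→West site, Echo crew→East site, Bravo crew→South site = 59 hours.
No other one-to-one assignment undercuts 56 hours.

Min total: 56 hours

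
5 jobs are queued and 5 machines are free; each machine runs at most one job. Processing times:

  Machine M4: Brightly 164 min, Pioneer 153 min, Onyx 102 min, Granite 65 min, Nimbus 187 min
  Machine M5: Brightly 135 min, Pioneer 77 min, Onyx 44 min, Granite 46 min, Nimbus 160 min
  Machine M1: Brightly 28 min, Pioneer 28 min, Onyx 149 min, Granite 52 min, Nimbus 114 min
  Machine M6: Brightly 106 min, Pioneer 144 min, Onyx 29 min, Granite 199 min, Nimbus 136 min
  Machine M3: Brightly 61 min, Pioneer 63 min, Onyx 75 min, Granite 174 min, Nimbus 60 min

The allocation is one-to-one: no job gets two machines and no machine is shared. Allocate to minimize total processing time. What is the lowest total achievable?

Min total: 259 min

Optimal: Brightly→Machine M1 (28 min), Pioneer→Machine M5 (77 min), Onyx→Machine M6 (29 min), Granite→Machine M4 (65 min), Nimbus→Machine M3 (60 min) — total 28+77+29+65+60 = 259 min.
Column-greedy (each machine in turn goes to its cheapest remaining job) gives 336 min, worse by 77.
Swapping Onyx↔Nimbus (Onyx→Machine M3 75 min, Nimbus→Machine M6 136 min) adds 122.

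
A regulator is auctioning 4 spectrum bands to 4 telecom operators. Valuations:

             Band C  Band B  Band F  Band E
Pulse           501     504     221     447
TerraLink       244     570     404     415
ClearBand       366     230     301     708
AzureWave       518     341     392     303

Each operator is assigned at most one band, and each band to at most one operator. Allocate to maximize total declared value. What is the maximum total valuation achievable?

Max total: $2171M

This is the linear assignment problem.
Optimal: Pulse→Band C ($501M), TerraLink→Band B ($570M), ClearBand→Band E ($708M), AzureWave→Band F ($392M) — total 501+570+708+392 = $2171M.
Column-greedy (each band in turn goes to its best remaining operator) gives $1836M, worse by 335.
Swapping Pulse↔AzureWave (Pulse→Band F $221M, AzureWave→Band C $518M) loses 154.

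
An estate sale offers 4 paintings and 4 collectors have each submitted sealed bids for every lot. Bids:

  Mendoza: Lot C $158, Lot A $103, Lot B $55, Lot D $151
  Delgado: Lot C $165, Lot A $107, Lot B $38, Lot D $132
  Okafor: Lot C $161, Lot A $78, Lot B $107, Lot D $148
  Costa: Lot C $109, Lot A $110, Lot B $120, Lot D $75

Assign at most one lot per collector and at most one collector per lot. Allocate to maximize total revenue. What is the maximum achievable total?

Max total: $539

Optimal: Mendoza→Lot D ($151), Delgado→Lot A ($107), Okafor→Lot C ($161), Costa→Lot B ($120) — total 151+107+161+120 = $539.
Column-greedy (each lot in turn goes to its best remaining collector) gives $533, worse by 6.
Next-best assignment: Mendoza→Lot A, Delgado→Lot C, Okafor→Lot D, Costa→Lot B = $536.
Every other assignment is strictly worse.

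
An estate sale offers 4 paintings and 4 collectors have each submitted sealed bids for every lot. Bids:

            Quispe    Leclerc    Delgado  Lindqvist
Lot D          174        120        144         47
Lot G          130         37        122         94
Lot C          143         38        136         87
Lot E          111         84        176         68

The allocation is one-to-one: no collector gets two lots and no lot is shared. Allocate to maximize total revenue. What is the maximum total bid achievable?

Optimal: Quispe→Lot C ($143), Leclerc→Lot D ($120), Delgado→Lot E ($176), Lindqvist→Lot G ($94) — total 143+120+176+94 = $533.
Row-greedy (each collector in turn takes its best remaining lot) gives $488, worse by 45.
No other one-to-one assignment exceeds $533.

Maximum total: $533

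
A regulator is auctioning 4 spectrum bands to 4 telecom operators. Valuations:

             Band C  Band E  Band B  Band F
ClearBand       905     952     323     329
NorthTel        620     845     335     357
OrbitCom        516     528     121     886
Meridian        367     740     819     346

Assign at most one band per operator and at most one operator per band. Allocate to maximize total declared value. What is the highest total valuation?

Maximum total: $3455M

Optimal: ClearBand→Band C ($905M), NorthTel→Band E ($845M), OrbitCom→Band F ($886M), Meridian→Band B ($819M) — total 905+845+886+819 = $3455M.
Row-greedy (each operator in turn takes its best remaining band) gives $3277M, worse by 178.
Swapping ClearBand↔Meridian (ClearBand→Band B $323M, Meridian→Band C $367M) loses 1034.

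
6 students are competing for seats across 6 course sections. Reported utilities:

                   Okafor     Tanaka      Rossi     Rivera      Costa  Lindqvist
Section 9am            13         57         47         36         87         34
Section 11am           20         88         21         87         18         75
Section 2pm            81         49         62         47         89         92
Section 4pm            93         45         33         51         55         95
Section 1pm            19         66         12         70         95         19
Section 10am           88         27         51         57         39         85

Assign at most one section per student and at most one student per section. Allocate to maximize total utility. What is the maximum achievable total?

Maximum total: 490 points

Optimal: Okafor→Section 10am (88 points), Tanaka→Section 11am (88 points), Rossi→Section 2pm (62 points), Rivera→Section 1pm (70 points), Costa→Section 9am (87 points), Lindqvist→Section 4pm (95 points) — total 88+88+62+70+87+95 = 490 points.
Max-entry greedy (repeatedly take the single best remaining cell) gives 464 points, worse by 26.
Next-best assignment: Okafor→Section 4pm, Tanaka→Section 11am, Rossi→Section 2pm, Rivera→Section 1pm, Costa→Section 9am, Lindqvist→Section 10am = 485 points.
Every other assignment is strictly worse.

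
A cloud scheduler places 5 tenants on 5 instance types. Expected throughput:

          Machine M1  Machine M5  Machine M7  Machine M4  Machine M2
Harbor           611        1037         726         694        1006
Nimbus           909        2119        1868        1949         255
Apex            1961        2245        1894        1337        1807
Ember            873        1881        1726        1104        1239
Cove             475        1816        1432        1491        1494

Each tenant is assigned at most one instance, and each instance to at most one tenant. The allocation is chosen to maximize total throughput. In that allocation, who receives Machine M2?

Harbor receives Machine M2.

Optimal: Harbor→Machine M2 (1006 ops/s), Nimbus→Machine M4 (1949 ops/s), Apex→Machine M1 (1961 ops/s), Ember→Machine M7 (1726 ops/s), Cove→Machine M5 (1816 ops/s) — total 1006+1949+1961+1726+1816 = 8458 ops/s.
Row-greedy (each tenant in turn takes its best remaining instance) gives 8167 ops/s, worse by 291.
Next-best assignment: Harbor→Machine M2, Nimbus→Machine M5, Apex→Machine M1, Ember→Machine M7, Cove→Machine M4 = 8303 ops/s.
No other one-to-one assignment exceeds 8458 ops/s.
Harbor's own top instance is Machine M5 (1037 ops/s), but forcing Harbor→Machine M5 and reassigning the rest optimally gives only 8167 ops/s — worse by 291.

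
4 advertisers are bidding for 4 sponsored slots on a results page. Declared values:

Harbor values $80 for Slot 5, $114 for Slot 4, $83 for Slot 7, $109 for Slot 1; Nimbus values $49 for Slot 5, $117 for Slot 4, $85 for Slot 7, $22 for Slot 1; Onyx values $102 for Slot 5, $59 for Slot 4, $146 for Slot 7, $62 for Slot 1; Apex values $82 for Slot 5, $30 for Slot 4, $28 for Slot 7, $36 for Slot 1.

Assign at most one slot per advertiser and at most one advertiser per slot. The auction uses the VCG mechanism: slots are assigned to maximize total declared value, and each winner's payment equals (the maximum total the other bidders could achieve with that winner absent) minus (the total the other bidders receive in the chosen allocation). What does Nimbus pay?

Efficient allocation: Harbor→Slot 1 ($109), Nimbus→Slot 4 ($117), Onyx→Slot 7 ($146), Apex→Slot 5 ($82); total welfare W = $454.
Nimbus receives Slot 4 at value $117, so the others get W − 117 = $337.
Without Nimbus: best allocation of the remaining 3 bidders over all 4 slots is Harbor→Slot 4 ($114), Onyx→Slot 7 ($146), Apex→Slot 5 ($82), total $342.
VCG payment = (others' best without Nimbus) − (others' welfare with Nimbus) = 342 − 337 = $5.

Nimbus pays $5.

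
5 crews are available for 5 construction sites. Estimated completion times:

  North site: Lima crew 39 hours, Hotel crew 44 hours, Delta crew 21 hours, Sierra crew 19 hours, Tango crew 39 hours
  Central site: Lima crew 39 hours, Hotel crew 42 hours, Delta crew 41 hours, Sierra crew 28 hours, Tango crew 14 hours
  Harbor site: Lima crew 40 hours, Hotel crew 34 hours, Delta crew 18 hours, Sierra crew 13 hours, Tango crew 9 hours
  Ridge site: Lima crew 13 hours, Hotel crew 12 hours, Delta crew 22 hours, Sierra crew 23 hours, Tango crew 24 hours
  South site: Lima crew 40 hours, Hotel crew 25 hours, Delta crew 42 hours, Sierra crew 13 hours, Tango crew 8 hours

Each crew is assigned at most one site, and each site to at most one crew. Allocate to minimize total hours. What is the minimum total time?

Min total: 86 hours

Optimal: Lima crew→Ridge site (13 hours), Hotel crew→South site (25 hours), Delta crew→North site (21 hours), Sierra crew→Harbor site (13 hours), Tango crew→Central site (14 hours) — total 13+25+21+13+14 = 86 hours.
Row-greedy (each crew in turn takes its cheapest remaining site) gives 89 hours, worse by 3.
Swapping Tango crew↔Delta crew (Tango crew→North site 39 hours, Delta crew→Central site 41 hours) adds 45.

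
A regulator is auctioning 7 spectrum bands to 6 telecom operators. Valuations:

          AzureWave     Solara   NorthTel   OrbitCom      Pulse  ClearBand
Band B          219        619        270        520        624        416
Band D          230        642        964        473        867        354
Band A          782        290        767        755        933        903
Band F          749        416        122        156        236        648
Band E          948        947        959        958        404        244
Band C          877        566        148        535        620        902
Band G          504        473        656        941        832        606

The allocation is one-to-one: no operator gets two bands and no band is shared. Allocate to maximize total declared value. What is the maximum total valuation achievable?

Optimal: AzureWave→Band F ($749M), Solara→Band E ($947M), NorthTel→Band D ($964M), OrbitCom→Band G ($941M), Pulse→Band A ($933M), ClearBand→Band C ($902M) — total 749+947+964+941+933+902 = $5436M.
Row-greedy (each operator in turn takes its best remaining band) gives $4824M, worse by 612.
Checked against all permutations: $5436M is optimal.

Max total: $5436M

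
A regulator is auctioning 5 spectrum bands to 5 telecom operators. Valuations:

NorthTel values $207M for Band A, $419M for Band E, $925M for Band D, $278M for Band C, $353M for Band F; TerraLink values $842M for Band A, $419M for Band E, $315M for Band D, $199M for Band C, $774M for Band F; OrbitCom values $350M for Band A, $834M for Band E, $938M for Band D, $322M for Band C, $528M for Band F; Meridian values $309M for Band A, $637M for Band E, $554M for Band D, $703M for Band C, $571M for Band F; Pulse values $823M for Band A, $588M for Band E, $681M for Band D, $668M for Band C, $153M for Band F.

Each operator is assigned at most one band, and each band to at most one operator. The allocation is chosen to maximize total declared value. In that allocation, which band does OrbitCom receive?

Optimal: NorthTel→Band D ($925M), TerraLink→Band F ($774M), OrbitCom→Band E ($834M), Meridian→Band C ($703M), Pulse→Band A ($823M) — total 925+774+834+703+823 = $4059M.
Swapping OrbitCom↔Pulse (OrbitCom→Band A $350M, Pulse→Band E $588M) loses 719.
OrbitCom's own top band is Band D ($938M), but forcing OrbitCom→Band D and reassigning the rest optimally gives only $3657M — worse by 402.

OrbitCom receives Band E.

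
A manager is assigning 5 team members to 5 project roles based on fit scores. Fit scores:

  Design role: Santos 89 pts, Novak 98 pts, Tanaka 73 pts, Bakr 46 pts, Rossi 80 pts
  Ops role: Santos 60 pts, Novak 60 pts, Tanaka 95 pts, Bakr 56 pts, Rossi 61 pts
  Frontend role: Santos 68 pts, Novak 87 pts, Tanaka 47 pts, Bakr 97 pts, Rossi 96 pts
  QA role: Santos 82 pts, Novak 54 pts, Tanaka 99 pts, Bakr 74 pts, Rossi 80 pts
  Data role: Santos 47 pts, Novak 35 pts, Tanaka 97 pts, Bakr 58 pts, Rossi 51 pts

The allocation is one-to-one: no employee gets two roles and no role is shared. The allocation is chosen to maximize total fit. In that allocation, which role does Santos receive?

Santos receives QA role.

Optimal: Santos→QA role (82 pts), Novak→Design role (98 pts), Tanaka→Data role (97 pts), Bakr→Frontend role (97 pts), Rossi→Ops role (61 pts) — total 82+98+97+97+61 = 435 pts.
Row-greedy (each employee in turn takes its best remaining role) gives 394 pts, worse by 41.
Next-best assignment: Santos→Ops role, Novak→Design role, Tanaka→Data role, Bakr→Frontend role, Rossi→QA role = 432 pts.
Swapping Bakr↔Santos (Bakr→QA role 74 pts, Santos→Frontend role 68 pts) loses 37.
No other one-to-one assignment exceeds 435 pts.
Santos's own top role is Design role (89 pts), but forcing Santos→Design role and reassigning the rest optimally gives only 423 pts — worse by 12.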